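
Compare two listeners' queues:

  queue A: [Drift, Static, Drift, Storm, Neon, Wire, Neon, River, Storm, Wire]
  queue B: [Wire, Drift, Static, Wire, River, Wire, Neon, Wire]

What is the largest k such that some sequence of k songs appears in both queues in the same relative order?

Pick Drift [1,2] → Static [2,3] → Wire [6,6] → Neon [7,7] → Wire [10,8]; all 5 songs appear in both, in order. dp[10][8] = 5 confirms this is the maximum.

5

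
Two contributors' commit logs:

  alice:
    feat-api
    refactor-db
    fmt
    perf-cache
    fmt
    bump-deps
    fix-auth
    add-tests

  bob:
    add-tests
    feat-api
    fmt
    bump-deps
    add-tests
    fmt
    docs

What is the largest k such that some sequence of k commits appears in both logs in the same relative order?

4

Taking feat-api [1,2] → fmt [5,3] → bump-deps [6,4] → add-tests [8,5] gives a common subsequence of length 4, and the DP table's final entry dp[8][7] is also 4, so no common subsequence is longer.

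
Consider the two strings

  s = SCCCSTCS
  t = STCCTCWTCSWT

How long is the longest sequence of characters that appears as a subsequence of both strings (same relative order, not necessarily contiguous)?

One common subsequence of length 7: S at s[1]=t[1], then C at s[2]=t[3], then C at s[3]=t[4], then C at s[4]=t[6], then T at s[6]=t[8], then C at s[7]=t[9], then S at s[8]=t[10]. Since dp[8][12] = 7, nothing longer is possible.

7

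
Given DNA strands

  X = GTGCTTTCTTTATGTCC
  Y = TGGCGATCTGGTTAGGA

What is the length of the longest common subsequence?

10

One common subsequence of length 10: G at X[1]=Y[2], G at X[3]=Y[3], C at X[4]=Y[4], T at X[7]=Y[7], C at X[8]=Y[8], T at X[9]=Y[9], T at X[10]=Y[12], T at X[11]=Y[13], A at X[12]=Y[14], G at X[14]=Y[16]. Since dp[17][17] = 10, nothing longer is possible.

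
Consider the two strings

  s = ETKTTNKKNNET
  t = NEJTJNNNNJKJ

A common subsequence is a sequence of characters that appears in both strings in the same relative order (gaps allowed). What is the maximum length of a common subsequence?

5

Taking E at s[1]=t[2], then T at s[2]=t[4], then N at s[6]=t[7], then N at s[9]=t[8], then N at s[10]=t[9] gives a common subsequence of length 5. dp[12][12] = 5 confirms this is the maximum.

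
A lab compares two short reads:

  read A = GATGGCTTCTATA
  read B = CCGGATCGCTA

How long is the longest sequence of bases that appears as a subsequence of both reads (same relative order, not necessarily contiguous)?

7

Let dp[i][j] be the LCS length of the first i bases of read A and the first j bases of read B. dp[i][j] = dp[i-1][j-1]+1 when the i-th and j-th bases match, else max(dp[i-1][j], dp[i][j-1]).
    ·  C  C  G  G  A  T  C  G  C  T  A
 ·  0  0  0  0  0  0  0  0  0  0  0  0
 G  0  0  0  1  1  1  1  1  1  1  1  1
 A  0  0  0  1  1  2  2  2  2  2  2  2
 T  0  0  0  1  1  2  3  3  3  3  3  3
 G  0  0  0  1  2  2  3  3  4  4  4  4
 G  0  0  0  1  2  2  3  3  4  4  4  4
 C  0  1  1  1  2  2  3  4  4  5  5  5
 T  0  1  1  1  2  2  3  4  4  5  6  6
 T  0  1  1  1  2  2  3  4  4  5  6  6
 C  0  1  2  2  2  2  3  4  4  5  6  6
 T  0  1  2  2  2  2  3  4  4  5  6  6
 A  0  1  2  2  2  3  3  4  4  5  6  7
 T  0  1  2  2  2  3  4  4  4  5  6  7
 A  0  1  2  2  2  3  4  4  4  5  6  7
dp[13][11] = 7. One LCS (by backtracking along matches): GATGCTA.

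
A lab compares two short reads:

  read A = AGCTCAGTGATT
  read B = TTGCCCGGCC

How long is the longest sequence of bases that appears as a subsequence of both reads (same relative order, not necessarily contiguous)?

5

Let dp[i][j] be the LCS length of the first i bases of read A and the first j bases of read B. dp[i][j] = dp[i-1][j-1]+1 when the i-th and j-th bases match, else max(dp[i-1][j], dp[i][j-1]).
    ·  T  T  G  C  C  C  G  G  C  C
 ·  0  0  0  0  0  0  0  0  0  0  0
 A  0  0  0  0  0  0  0  0  0  0  0
 G  0  0  0  1  1  1  1  1  1  1  1
 C  0  0  0  1  2  2  2  2  2  2  2
 T  0  1  1  1  2  2  2  2  2  2  2
 C  0  1  1  1  2  3  3  3  3  3  3
 A  0  1  1  1  2  3  3  3  3  3  3
 G  0  1  1  2  2  3  3  4  4  4  4
 T  0  1  2  2  2  3  3  4  4  4  4
 G  0  1  2  3  3  3  3  4  5  5  5
 A  0  1  2  3  3  3  3  4  5  5  5
 T  0  1  2  3  3  3  3  4  5  5  5
 T  0  1  2  3  3  3  3  4  5  5  5
dp[12][10] = 5. One LCS (by backtracking along matches): GCCGG.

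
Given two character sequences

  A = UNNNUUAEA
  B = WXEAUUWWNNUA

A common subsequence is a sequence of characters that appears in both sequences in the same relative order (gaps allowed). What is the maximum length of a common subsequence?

5

Pick U [1,6]; then N [3,9]; then N [4,10]; then U [6,11]; then A [9,12]; all 5 characters appear in both, in order, and the DP table's final entry dp[9][12] is also 5, so no common subsequence is longer.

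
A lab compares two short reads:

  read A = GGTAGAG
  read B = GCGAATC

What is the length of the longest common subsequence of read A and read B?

4

Pick G at read A[1]=read B[1]; then G at read A[2]=read B[3]; then A at read A[4]=read B[4]; then A at read A[6]=read B[5]; all 4 bases appear in both, in order. The LCS DP gives dp[7][7] = 4, so this is optimal.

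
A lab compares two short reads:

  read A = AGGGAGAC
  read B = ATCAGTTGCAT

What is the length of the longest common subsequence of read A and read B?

4

Taking A at read A[1]=read B[4] → G at read A[2]=read B[5] → G at read A[3]=read B[8] → A at read A[5]=read B[10] gives a common subsequence of length 4. dp[8][11] = 4 confirms this is the maximum.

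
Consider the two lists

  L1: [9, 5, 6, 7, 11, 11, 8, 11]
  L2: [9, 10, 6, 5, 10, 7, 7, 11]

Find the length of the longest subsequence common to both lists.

4

Pick 9 [1,1] → 5 [2,4] → 7 [4,7] → 11 [8,8]; all 4 values appear in both, in order. The LCS DP gives dp[8][8] = 4, so this is optimal.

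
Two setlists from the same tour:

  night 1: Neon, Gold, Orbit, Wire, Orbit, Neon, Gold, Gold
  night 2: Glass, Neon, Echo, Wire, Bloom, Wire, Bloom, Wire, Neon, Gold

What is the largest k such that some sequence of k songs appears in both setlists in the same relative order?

Taking Neon (night 1 #1, night 2 #2); then Wire (night 1 #4, night 2 #8); then Neon (night 1 #6, night 2 #9); then Gold (night 1 #8, night 2 #10) gives a common subsequence of length 4, and the DP table's final entry dp[8][10] is also 4, so no common subsequence is longer.

4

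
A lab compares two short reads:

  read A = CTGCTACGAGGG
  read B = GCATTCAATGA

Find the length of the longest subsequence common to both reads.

6

Let dp[i][j] be the LCS length of the first i bases of read A and the first j bases of read B. dp[i][j] = dp[i-1][j-1]+1 when the i-th and j-th bases match, else max(dp[i-1][j], dp[i][j-1]).
    ·  G  C  A  T  T  C  A  A  T  G  A
 ·  0  0  0  0  0  0  0  0  0  0  0  0
 C  0  0  1  1  1  1  1  1  1  1  1  1
 T  0  0  1  1  2  2  2  2  2  2  2  2
 G  0  1  1  1  2  2  2  2  2  2  3  3
 C  0  1  2  2  2  2  3  3  3  3  3  3
 T  0  1  2  2  3  3  3  3  3  4  4  4
 A  0  1  2  3  3  3  3  4  4  4  4  5
 C  0  1  2  3  3  3  4  4  4  4  4  5
 G  0  1  2  3  3  3  4  4  4  4  5  5
 A  0  1  2  3  3  3  4  5  5  5  5  6
 G  0  1  2  3  3  3  4  5  5  5  6  6
 G  0  1  2  3  3  3  4  5  5  5  6  6
 G  0  1  2  3  3  3  4  5  5  5  6  6
dp[12][11] = 6. One LCS (by backtracking along matches): CTCTGA.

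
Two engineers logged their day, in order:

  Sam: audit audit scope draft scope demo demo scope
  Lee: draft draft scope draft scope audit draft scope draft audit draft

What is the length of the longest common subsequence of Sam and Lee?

Match scope [3,3]; then draft [4,4]; then scope [5,5]; then scope [8,8] — 4 tasks in the same relative order in both. Since dp[8][11] = 4, nothing longer is possible.

4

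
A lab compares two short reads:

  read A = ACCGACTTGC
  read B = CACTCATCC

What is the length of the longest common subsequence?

Taking A (read A #1, read B #2) → C (read A #2, read B #3) → C (read A #3, read B #5) → A (read A #5, read B #6) → C (read A #6, read B #8) → C (read A #10, read B #9) gives a common subsequence of length 6, and the DP table's final entry dp[10][9] is also 6, so no common subsequence is longer.

6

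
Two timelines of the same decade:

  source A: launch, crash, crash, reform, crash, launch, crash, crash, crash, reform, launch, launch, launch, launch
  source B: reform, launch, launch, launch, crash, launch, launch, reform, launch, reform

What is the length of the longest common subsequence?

Taking launch (source A #1, source B #3), launch (source A #6, source B #4), crash (source A #9, source B #5), launch (source A #11, source B #6), launch (source A #12, source B #7), launch (source A #13, source B #9) gives a common subsequence of length 6. dp[14][10] = 6 confirms this is the maximum.

6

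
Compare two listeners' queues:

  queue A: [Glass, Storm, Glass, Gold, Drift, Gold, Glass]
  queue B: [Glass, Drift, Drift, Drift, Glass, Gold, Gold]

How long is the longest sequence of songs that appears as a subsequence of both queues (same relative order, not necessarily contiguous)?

Match Glass [1,1] → Glass [3,5] → Gold [4,6] → Gold [6,7] — 4 songs in the same relative order in both. The LCS DP gives dp[7][7] = 4, so this is optimal.

4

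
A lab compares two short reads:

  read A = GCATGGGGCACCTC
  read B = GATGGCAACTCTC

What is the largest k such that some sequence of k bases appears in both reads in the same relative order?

Pick G (read A #1, read B #1); then A (read A #3, read B #2); then T (read A #4, read B #3); then G (read A #7, read B #4); then G (read A #8, read B #5); then C (read A #9, read B #6); then A (read A #10, read B #8); then C (read A #11, read B #9); then C (read A #12, read B #11); then T (read A #13, read B #12); then C (read A #14, read B #13); all 11 bases appear in both, in order. Since dp[14][13] = 11, nothing longer is possible.

11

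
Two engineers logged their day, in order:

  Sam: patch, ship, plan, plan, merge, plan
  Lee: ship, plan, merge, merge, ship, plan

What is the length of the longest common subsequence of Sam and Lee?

4

Pick ship (Sam #2, Lee #1), plan (Sam #3, Lee #2), merge (Sam #5, Lee #4), plan (Sam #6, Lee #6); all 4 tasks appear in both, in order. Since dp[6][6] = 4, nothing longer is possible.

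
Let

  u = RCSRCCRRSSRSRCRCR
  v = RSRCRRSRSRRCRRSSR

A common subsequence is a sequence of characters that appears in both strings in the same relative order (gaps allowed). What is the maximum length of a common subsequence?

Taking R (u #1, v #1) → S (u #3, v #2) → R (u #4, v #3) → C (u #6, v #4) → R (u #7, v #5) → R (u #8, v #6) → S (u #9, v #7) → S (u #10, v #9) → R (u #11, v #10) → R (u #13, v #11) → C (u #14, v #12) → R (u #15, v #14) → R (u #17, v #17) gives a common subsequence of length 13, and the DP table's final entry dp[17][17] is also 13, so no common subsequence is longer.

13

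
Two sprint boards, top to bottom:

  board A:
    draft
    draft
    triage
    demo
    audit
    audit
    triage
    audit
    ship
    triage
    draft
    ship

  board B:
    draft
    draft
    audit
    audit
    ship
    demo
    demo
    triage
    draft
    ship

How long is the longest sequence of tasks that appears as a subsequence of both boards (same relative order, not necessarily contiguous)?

8

Pick draft at board A[1]=board B[1] → draft at board A[2]=board B[2] → audit at board A[6]=board B[3] → audit at board A[8]=board B[4] → ship at board A[9]=board B[5] → triage at board A[10]=board B[8] → draft at board A[11]=board B[9] → ship at board A[12]=board B[10]; all 8 tasks appear in both, in order, and the DP table's final entry dp[12][10] is also 8, so no common subsequence is longer.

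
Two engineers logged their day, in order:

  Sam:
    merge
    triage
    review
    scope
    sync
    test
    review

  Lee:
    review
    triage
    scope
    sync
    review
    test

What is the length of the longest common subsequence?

4

Taking triage [2,2], then scope [4,3], then sync [5,4], then test [6,6] gives a common subsequence of length 4. Since dp[7][6] = 4, nothing longer is possible.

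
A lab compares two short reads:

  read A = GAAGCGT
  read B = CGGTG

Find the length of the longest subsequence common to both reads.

3

Match G [1,2], then G [4,3], then G [6,5] — 3 bases in the same relative order in both. dp[7][5] = 3 confirms this is the maximum.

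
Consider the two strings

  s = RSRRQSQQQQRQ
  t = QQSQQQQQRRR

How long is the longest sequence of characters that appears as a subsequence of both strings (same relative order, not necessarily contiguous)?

Match S (s #2, t #3), then Q (s #5, t #4), then Q (s #7, t #5), then Q (s #8, t #6), then Q (s #9, t #7), then Q (s #10, t #8), then R (s #11, t #11) — 7 characters in the same relative order in both, and the DP table's final entry dp[12][11] is also 7, so no common subsequence is longer.

7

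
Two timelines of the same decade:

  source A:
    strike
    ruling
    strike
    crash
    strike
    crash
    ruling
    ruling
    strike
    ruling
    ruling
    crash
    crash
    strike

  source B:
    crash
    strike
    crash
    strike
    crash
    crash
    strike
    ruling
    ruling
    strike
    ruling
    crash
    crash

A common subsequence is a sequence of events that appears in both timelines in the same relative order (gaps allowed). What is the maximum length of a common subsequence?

10

Match strike (source A #1, source B #2); then strike (source A #3, source B #4); then crash (source A #4, source B #6); then strike (source A #5, source B #7); then ruling (source A #7, source B #8); then ruling (source A #8, source B #9); then strike (source A #9, source B #10); then ruling (source A #11, source B #11); then crash (source A #12, source B #12); then crash (source A #13, source B #13) — 10 events in the same relative order in both. The LCS DP gives dp[14][13] = 10, so this is optimal.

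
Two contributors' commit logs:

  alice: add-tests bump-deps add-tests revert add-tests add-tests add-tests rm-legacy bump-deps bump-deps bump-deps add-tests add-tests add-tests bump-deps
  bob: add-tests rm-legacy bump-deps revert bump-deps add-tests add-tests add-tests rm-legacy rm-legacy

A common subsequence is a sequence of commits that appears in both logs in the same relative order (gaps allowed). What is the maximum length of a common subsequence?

7

Taking add-tests [1,1], bump-deps [2,3], revert [4,4], add-tests [5,6], add-tests [6,7], add-tests [7,8], rm-legacy [8,10] gives a common subsequence of length 7. The LCS DP gives dp[15][10] = 7, so this is optimal.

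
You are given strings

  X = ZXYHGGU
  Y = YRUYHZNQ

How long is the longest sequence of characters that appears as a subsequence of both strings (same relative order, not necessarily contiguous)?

2

Pick Y at X[3]=Y[4], H at X[4]=Y[5]; all 2 characters appear in both, in order. dp[7][8] = 2 confirms this is the maximum.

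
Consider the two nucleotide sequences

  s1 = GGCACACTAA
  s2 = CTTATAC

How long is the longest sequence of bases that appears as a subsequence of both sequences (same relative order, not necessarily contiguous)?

Match C at s1[3]=s2[1]; then A at s1[4]=s2[4]; then A at s1[6]=s2[6]; then C at s1[7]=s2[7] — 4 bases in the same relative order in both. dp[10][7] = 4 confirms this is the maximum.

4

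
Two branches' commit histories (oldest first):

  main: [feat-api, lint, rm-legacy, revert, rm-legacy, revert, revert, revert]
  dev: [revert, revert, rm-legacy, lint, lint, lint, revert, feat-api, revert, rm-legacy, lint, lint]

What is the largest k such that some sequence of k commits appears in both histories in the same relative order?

Pick revert at main[4]=dev[2], then rm-legacy at main[5]=dev[3], then revert at main[6]=dev[7], then revert at main[7]=dev[9]; all 4 commits appear in both, in order, and the DP table's final entry dp[8][12] is also 4, so no common subsequence is longer.

4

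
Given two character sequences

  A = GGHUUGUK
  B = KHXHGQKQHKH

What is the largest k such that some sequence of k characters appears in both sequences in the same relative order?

3

Let dp[i][j] be the LCS length of the first i characters of A and the first j characters of B. dp[i][j] = dp[i-1][j-1]+1 when the i-th and j-th characters match, else max(dp[i-1][j], dp[i][j-1]).
    ·  K  H  X  H  G  Q  K  Q  H  K  H
 ·  0  0  0  0  0  0  0  0  0  0  0  0
 G  0  0  0  0  0  1  1  1  1  1  1  1
 G  0  0  0  0  0  1  1  1  1  1  1  1
 H  0  0  1  1  1  1  1  1  1  2  2  2
 U  0  0  1  1  1  1  1  1  1  2  2  2
 U  0  0  1  1  1  1  1  1  1  2  2  2
 G  0  0  1  1  1  2  2  2  2  2  2  2
 U  0  0  1  1  1  2  2  2  2  2  2  2
 K  0  1  1  1  1  2  2  3  3  3  3  3
dp[8][11] = 3. One LCS (by backtracking along matches): GHK.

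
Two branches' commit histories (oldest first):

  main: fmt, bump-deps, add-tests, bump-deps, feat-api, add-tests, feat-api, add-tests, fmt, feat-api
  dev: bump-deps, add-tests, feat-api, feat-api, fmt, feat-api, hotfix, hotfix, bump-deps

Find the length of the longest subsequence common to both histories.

6

Match bump-deps at main[2]=dev[1]; then add-tests at main[3]=dev[2]; then feat-api at main[5]=dev[3]; then feat-api at main[7]=dev[4]; then fmt at main[9]=dev[5]; then feat-api at main[10]=dev[6] — 6 commits in the same relative order in both. dp[10][9] = 6 confirms this is the maximum.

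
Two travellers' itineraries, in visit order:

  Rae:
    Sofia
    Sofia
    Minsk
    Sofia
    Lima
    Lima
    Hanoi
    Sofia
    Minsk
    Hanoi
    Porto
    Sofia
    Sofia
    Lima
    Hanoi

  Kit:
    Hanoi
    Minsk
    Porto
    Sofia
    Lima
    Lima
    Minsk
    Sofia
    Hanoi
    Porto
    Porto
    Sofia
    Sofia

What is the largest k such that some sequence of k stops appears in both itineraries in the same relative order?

9

Match Minsk at Rae[3]=Kit[2], then Sofia at Rae[4]=Kit[4], then Lima at Rae[5]=Kit[5], then Lima at Rae[6]=Kit[6], then Sofia at Rae[8]=Kit[8], then Hanoi at Rae[10]=Kit[9], then Porto at Rae[11]=Kit[11], then Sofia at Rae[12]=Kit[12], then Sofia at Rae[13]=Kit[13] — 9 stops in the same relative order in both. dp[15][13] = 9 confirms this is the maximum.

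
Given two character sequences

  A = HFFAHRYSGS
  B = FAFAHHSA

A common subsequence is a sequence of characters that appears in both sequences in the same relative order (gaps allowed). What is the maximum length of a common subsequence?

5

Let dp[i][j] be the LCS length of the first i characters of A and the first j characters of B. dp[i][j] = dp[i-1][j-1]+1 when the i-th and j-th characters match, else max(dp[i-1][j], dp[i][j-1]).
    ·  F  A  F  A  H  H  S  A
 ·  0  0  0  0  0  0  0  0  0
 H  0  0  0  0  0  1  1  1  1
 F  0  1  1  1  1  1  1  1  1
 F  0  1  1  2  2  2  2  2  2
 A  0  1  2  2  3  3  3  3  3
 H  0  1  2  2  3  4  4  4  4
 R  0  1  2  2  3  4  4  4  4
 Y  0  1  2  2  3  4  4  4  4
 S  0  1  2  2  3  4  4  5  5
 G  0  1  2  2  3  4  4  5  5
 S  0  1  2  2  3  4  4  5  5
dp[10][8] = 5. One LCS (by backtracking along matches): FFAHS.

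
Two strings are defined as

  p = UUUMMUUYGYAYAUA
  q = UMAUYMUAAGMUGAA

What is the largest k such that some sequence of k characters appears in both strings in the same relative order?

Pick U [1,1] → U [2,4] → U [3,7] → M [5,11] → U [7,12] → G [9,13] → A [13,14] → A [15,15]; all 8 characters appear in both, in order, and the DP table's final entry dp[15][15] is also 8, so no common subsequence is longer.

8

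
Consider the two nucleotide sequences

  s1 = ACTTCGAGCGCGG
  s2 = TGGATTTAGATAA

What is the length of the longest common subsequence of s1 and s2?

5

Match A at s1[1]=s2[4], T at s1[3]=s2[6], T at s1[4]=s2[7], G at s1[6]=s2[9], A at s1[7]=s2[13] — 5 bases in the same relative order in both. The LCS DP gives dp[13][13] = 5, so this is optimal.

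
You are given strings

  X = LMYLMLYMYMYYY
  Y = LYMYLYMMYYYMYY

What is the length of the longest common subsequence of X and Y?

Taking L (X #1, Y #1), then M (X #2, Y #3), then Y (X #3, Y #4), then L (X #4, Y #5), then M (X #5, Y #8), then Y (X #7, Y #10), then Y (X #9, Y #11), then M (X #10, Y #12), then Y (X #12, Y #13), then Y (X #13, Y #14) gives a common subsequence of length 10. The LCS DP gives dp[13][14] = 10, so this is optimal.

10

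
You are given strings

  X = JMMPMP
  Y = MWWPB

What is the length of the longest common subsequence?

Taking M (X #2, Y #1), then P (X #4, Y #4) gives a common subsequence of length 2. Since dp[6][5] = 2, nothing longer is possible.

2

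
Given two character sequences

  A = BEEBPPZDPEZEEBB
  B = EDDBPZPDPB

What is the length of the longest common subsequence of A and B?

Let dp[i][j] be the LCS length of the first i characters of A and the first j characters of B. dp[i][j] = dp[i-1][j-1]+1 when the i-th and j-th characters match, else max(dp[i-1][j], dp[i][j-1]).
    ·  E  D  D  B  P  Z  P  D  P  B
 ·  0  0  0  0  0  0  0  0  0  0  0
 B  0  0  0  0  1  1  1  1  1  1  1
 E  0  1  1  1  1  1  1  1  1  1  1
 E  0  1  1  1  1  1  1  1  1  1  1
 B  0  1  1  1  2  2  2  2  2  2  2
 P  0  1  1  1  2  3  3  3  3  3  3
 P  0  1  1  1  2  3  3  4  4  4  4
 Z  0  1  1  1  2  3  4  4  4  4  4
 D  0  1  2  2  2  3  4  4  5  5  5
 P  0  1  2  2  2  3  4  5  5  6  6
 E  0  1  2  2  2  3  4  5  5  6  6
 Z  0  1  2  2  2  3  4  5  5  6  6
 E  0  1  2  2  2  3  4  5  5  6  6
 E  0  1  2  2  2  3  4  5  5  6  6
 B  0  1  2  2  3  3  4  5  5  6  7
 B  0  1  2  2  3  3  4  5  5  6  7
dp[15][10] = 7. One LCS (by backtracking along matches): EBPPDPB.

7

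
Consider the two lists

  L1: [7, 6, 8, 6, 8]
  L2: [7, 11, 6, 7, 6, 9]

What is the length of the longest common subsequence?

One common subsequence of length 3: 7 [1,1], then 6 [2,3], then 6 [4,5]. Since dp[5][6] = 3, nothing longer is possible.

3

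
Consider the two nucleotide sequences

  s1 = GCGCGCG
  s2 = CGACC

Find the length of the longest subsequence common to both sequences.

Match C [2,1]; then G [3,2]; then C [4,4]; then C [6,5] — 4 bases in the same relative order in both, and the DP table's final entry dp[7][5] is also 4, so no common subsequence is longer.

4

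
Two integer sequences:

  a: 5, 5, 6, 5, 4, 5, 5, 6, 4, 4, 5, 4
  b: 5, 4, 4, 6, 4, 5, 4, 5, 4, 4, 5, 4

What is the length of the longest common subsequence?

Let dp[i][j] be the LCS length of the first i values of a and the first j values of b. dp[i][j] = dp[i-1][j-1]+1 when the i-th and j-th values match, else max(dp[i-1][j], dp[i][j-1]).
    ·  5  4  4  6  4  5  4  5  4  4  5  4
 ·  0  0  0  0  0  0  0  0  0  0  0  0  0
 5  0  1  1  1  1  1  1  1  1  1  1  1  1
 5  0  1  1  1  1  1  2  2  2  2  2  2  2
 6  0  1  1  1  2  2  2  2  2  2  2  2  2
 5  0  1  1  1  2  2  3  3  3  3  3  3  3
 4  0  1  2  2  2  3  3  4  4  4  4  4  4
 5  0  1  2  2  2  3  4  4  5  5  5  5  5
 5  0  1  2  2  2  3  4  4  5  5  5  6  6
 6  0  1  2  2  3  3  4  4  5  5  5  6  6
 4  0  1  2  3  3  4  4  5  5  6  6  6  7
 4  0  1  2  3  3  4  4  5  5  6  7  7  7
 5  0  1  2  3  3  4  5  5  6  6  7  8  8
 4  0  1  2  3  3  4  5  6  6  7  7  8  9
dp[12][12] = 9. One LCS (by backtracking along matches): 5, 6, 5, 4, 5, 4, 4, 5, 4.

9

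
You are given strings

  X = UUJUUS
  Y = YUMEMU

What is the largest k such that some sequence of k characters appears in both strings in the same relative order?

2

Taking U [1,2] → U [5,6] gives a common subsequence of length 2, and the DP table's final entry dp[6][6] is also 2, so no common subsequence is longer.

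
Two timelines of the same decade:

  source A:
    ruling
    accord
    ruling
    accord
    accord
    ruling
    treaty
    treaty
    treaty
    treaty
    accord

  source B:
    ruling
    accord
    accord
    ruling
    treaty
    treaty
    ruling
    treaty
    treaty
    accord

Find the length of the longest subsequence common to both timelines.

9

Pick ruling at source A[3]=source B[1], accord at source A[4]=source B[2], accord at source A[5]=source B[3], ruling at source A[6]=source B[4], treaty at source A[7]=source B[5], treaty at source A[8]=source B[6], treaty at source A[9]=source B[8], treaty at source A[10]=source B[9], accord at source A[11]=source B[10]; all 9 events appear in both, in order. dp[11][10] = 9 confirms this is the maximum.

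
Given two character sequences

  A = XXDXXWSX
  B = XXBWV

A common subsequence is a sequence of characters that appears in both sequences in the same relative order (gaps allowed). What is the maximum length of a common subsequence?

3

Match X (A #1, B #1); then X (A #2, B #2); then W (A #6, B #4) — 3 characters in the same relative order in both. The LCS DP gives dp[8][5] = 3, so this is optimal.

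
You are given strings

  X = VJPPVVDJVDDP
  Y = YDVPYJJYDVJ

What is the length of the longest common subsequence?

4

Taking V (X #1, Y #3), J (X #2, Y #7), V (X #6, Y #10), J (X #8, Y #11) gives a common subsequence of length 4, and the DP table's final entry dp[12][11] is also 4, so no common subsequence is longer.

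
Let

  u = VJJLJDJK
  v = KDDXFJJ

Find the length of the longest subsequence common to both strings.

Let dp[i][j] be the LCS length of the first i characters of u and the first j characters of v. dp[i][j] = dp[i-1][j-1]+1 when the i-th and j-th characters match, else max(dp[i-1][j], dp[i][j-1]).
    ·  K  D  D  X  F  J  J
 ·  0  0  0  0  0  0  0  0
 V  0  0  0  0  0  0  0  0
 J  0  0  0  0  0  0  1  1
 J  0  0  0  0  0  0  1  2
 L  0  0  0  0  0  0  1  2
 J  0  0  0  0  0  0  1  2
 D  0  0  1  1  1  1  1  2
 J  0  0  1  1  1  1  2  2
 K  0  1  1  1  1  1  2  2
dp[8][7] = 2. One LCS (by backtracking along matches): JJ.

2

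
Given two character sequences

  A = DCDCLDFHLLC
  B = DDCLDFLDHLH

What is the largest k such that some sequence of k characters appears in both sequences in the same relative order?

One common subsequence of length 8: D at A[1]=B[1], then D at A[3]=B[2], then C at A[4]=B[3], then L at A[5]=B[4], then D at A[6]=B[5], then F at A[7]=B[6], then H at A[8]=B[9], then L at A[9]=B[10]. Since dp[11][11] = 8, nothing longer is possible.

8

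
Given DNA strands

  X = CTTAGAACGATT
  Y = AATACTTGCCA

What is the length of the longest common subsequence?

6

Let dp[i][j] be the LCS length of the first i bases of X and the first j bases of Y. dp[i][j] = dp[i-1][j-1]+1 when the i-th and j-th bases match, else max(dp[i-1][j], dp[i][j-1]).
    ·  A  A  T  A  C  T  T  G  C  C  A
 ·  0  0  0  0  0  0  0  0  0  0  0  0
 C  0  0  0  0  0  1  1  1  1  1  1  1
 T  0  0  0  1  1  1  2  2  2  2  2  2
 T  0  0  0  1  1  1  2  3  3  3  3  3
 A  0  1  1  1  2  2  2  3  3  3  3  4
 G  0  1  1  1  2  2  2  3  4  4  4  4
 A  0  1  2  2  2  2  2  3  4  4  4  5
 A  0  1  2  2  3  3  3  3  4  4  4  5
 C  0  1  2  2  3  4  4  4  4  5  5  5
 G  0  1  2  2  3  4  4  4  5  5  5  5
 A  0  1  2  2  3  4  4  4  5  5  5  6
 T  0  1  2  3  3  4  5  5  5  5  5  6
 T  0  1  2  3  3  4  5  6  6  6  6  6
dp[12][11] = 6. One LCS (by backtracking along matches): CTTGCA.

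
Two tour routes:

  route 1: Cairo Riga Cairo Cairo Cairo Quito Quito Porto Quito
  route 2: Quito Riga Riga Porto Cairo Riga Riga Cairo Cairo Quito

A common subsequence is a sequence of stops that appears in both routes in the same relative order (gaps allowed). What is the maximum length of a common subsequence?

Pick Cairo (route 1 #1, route 2 #5), then Riga (route 1 #2, route 2 #7), then Cairo (route 1 #4, route 2 #8), then Cairo (route 1 #5, route 2 #9), then Quito (route 1 #9, route 2 #10); all 5 stops appear in both, in order, and the DP table's final entry dp[9][10] is also 5, so no common subsequence is longer.

5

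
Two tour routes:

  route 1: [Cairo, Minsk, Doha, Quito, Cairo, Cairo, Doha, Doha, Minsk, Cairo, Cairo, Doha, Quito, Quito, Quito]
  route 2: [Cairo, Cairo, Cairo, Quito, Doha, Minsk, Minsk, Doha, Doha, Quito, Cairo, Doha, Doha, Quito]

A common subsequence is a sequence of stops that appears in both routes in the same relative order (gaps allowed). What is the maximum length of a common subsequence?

8

Taking Cairo (route 1 #1, route 2 #3) → Minsk (route 1 #2, route 2 #7) → Doha (route 1 #3, route 2 #9) → Quito (route 1 #4, route 2 #10) → Cairo (route 1 #6, route 2 #11) → Doha (route 1 #8, route 2 #12) → Doha (route 1 #12, route 2 #13) → Quito (route 1 #15, route 2 #14) gives a common subsequence of length 8. Since dp[15][14] = 8, nothing longer is possible.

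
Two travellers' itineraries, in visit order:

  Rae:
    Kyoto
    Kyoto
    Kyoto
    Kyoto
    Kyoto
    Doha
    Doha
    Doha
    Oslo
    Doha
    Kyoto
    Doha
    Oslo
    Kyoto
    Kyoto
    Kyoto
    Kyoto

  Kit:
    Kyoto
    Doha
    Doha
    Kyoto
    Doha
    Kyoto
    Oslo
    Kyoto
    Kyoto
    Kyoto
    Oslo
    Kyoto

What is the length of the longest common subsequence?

10

Taking Kyoto [5,1], Doha [6,2], Doha [7,3], Doha [10,5], Kyoto [11,6], Oslo [13,7], Kyoto [14,8], Kyoto [15,9], Kyoto [16,10], Kyoto [17,12] gives a common subsequence of length 10, and the DP table's final entry dp[17][12] is also 10, so no common subsequence is longer.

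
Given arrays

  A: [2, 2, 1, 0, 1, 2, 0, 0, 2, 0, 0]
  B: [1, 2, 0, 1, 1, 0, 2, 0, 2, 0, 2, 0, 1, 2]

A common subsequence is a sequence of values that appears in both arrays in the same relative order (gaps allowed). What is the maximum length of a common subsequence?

8

One common subsequence of length 8: 2 (A #1, B #2), then 1 (A #3, B #5), then 0 (A #4, B #6), then 2 (A #6, B #7), then 0 (A #7, B #8), then 0 (A #8, B #10), then 2 (A #9, B #11), then 0 (A #10, B #12). dp[11][14] = 8 confirms this is the maximum.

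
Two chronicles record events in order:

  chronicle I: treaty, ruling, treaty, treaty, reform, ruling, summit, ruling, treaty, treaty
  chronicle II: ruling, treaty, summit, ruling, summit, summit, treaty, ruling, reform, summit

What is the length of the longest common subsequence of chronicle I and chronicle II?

5

Pick treaty at chronicle I[1]=chronicle II[2], ruling at chronicle I[2]=chronicle II[4], treaty at chronicle I[3]=chronicle II[7], reform at chronicle I[5]=chronicle II[9], summit at chronicle I[7]=chronicle II[10]; all 5 events appear in both, in order. The LCS DP gives dp[10][10] = 5, so this is optimal.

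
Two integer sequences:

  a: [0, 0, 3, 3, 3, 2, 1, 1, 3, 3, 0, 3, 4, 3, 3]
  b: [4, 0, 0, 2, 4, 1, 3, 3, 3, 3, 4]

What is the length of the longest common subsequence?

8

Taking 0 [1,2] → 0 [2,3] → 2 [6,4] → 1 [7,6] → 3 [9,8] → 3 [10,9] → 3 [12,10] → 4 [13,11] gives a common subsequence of length 8, and the DP table's final entry dp[15][11] is also 8, so no common subsequence is longer.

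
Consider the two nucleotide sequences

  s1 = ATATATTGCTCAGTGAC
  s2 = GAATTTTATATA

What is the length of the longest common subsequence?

9

Taking A [1,3], then T [2,4], then T [4,5], then T [6,6], then T [7,7], then T [10,9], then A [12,10], then T [14,11], then A [16,12] gives a common subsequence of length 9. Since dp[17][12] = 9, nothing longer is possible.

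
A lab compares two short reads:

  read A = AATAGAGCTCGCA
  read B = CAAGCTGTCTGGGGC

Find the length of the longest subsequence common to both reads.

8

One common subsequence of length 8: A [1,2] → A [2,3] → T [3,6] → G [5,7] → C [8,9] → T [9,10] → G [11,14] → C [12,15]. dp[13][15] = 8 confirms this is the maximum.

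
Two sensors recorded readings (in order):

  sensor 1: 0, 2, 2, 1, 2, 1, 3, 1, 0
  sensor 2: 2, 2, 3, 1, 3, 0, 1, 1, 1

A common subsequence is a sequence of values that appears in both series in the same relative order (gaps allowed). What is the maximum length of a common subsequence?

5

Let dp[i][j] be the LCS length of the first i values of sensor 1 and the first j values of sensor 2. dp[i][j] = dp[i-1][j-1]+1 when the i-th and j-th values match, else max(dp[i-1][j], dp[i][j-1]).
    ·  2  2  3  1  3  0  1  1  1
 ·  0  0  0  0  0  0  0  0  0  0
 0  0  0  0  0  0  0  1  1  1  1
 2  0  1  1  1  1  1  1  1  1  1
 2  0  1  2  2  2  2  2  2  2  2
 1  0  1  2  2  3  3  3  3  3  3
 2  0  1  2  2  3  3  3  3  3  3
 1  0  1  2  2  3  3  3  4  4  4
 3  0  1  2  3  3  4  4  4  4  4
 1  0  1  2  3  4  4  4  5  5  5
 0  0  1  2  3  4  4  5  5  5  5
dp[9][9] = 5. One LCS (by backtracking along matches): 2, 2, 1, 1, 1.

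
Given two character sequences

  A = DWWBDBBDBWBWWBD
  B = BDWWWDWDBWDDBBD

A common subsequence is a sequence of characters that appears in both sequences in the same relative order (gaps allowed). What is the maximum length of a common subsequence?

Taking D at A[1]=B[2] → W at A[2]=B[4] → W at A[3]=B[5] → D at A[5]=B[6] → D at A[8]=B[8] → B at A[9]=B[9] → W at A[10]=B[10] → B at A[11]=B[13] → B at A[14]=B[14] → D at A[15]=B[15] gives a common subsequence of length 10. The LCS DP gives dp[15][15] = 10, so this is optimal.

10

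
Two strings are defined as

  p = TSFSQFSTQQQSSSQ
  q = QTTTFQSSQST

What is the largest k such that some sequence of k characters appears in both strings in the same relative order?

6

Taking T at p[1]=q[4] → S at p[2]=q[7] → S at p[4]=q[8] → Q at p[5]=q[9] → S at p[7]=q[10] → T at p[8]=q[11] gives a common subsequence of length 6. The LCS DP gives dp[15][11] = 6, so this is optimal.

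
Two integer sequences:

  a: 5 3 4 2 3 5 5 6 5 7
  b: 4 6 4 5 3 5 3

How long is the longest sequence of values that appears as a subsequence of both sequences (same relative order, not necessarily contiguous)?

3

Match 5 (a #1, b #4), then 3 (a #2, b #5), then 3 (a #5, b #7) — 3 values in the same relative order in both, and the DP table's final entry dp[10][7] is also 3, so no common subsequence is longer.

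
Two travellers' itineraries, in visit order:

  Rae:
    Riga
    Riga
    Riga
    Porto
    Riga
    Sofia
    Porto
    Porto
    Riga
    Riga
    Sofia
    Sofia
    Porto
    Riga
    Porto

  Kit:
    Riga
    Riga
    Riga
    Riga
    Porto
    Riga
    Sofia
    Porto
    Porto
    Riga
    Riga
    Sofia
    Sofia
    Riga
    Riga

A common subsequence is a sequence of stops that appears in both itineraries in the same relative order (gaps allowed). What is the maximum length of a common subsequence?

13

One common subsequence of length 13: Riga at Rae[1]=Kit[2], Riga at Rae[2]=Kit[3], Riga at Rae[3]=Kit[4], Porto at Rae[4]=Kit[5], Riga at Rae[5]=Kit[6], Sofia at Rae[6]=Kit[7], Porto at Rae[7]=Kit[8], Porto at Rae[8]=Kit[9], Riga at Rae[9]=Kit[10], Riga at Rae[10]=Kit[11], Sofia at Rae[11]=Kit[12], Sofia at Rae[12]=Kit[13], Riga at Rae[14]=Kit[15]. Since dp[15][15] = 13, nothing longer is possible.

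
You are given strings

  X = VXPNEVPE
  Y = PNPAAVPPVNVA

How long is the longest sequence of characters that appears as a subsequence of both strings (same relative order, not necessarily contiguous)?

4

Pick V (X #1, Y #6) → P (X #3, Y #8) → N (X #4, Y #10) → V (X #6, Y #11); all 4 characters appear in both, in order. Since dp[8][12] = 4, nothing longer is possible.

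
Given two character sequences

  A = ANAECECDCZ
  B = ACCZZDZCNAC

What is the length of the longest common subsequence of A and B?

Let dp[i][j] be the LCS length of the first i characters of A and the first j characters of B. dp[i][j] = dp[i-1][j-1]+1 when the i-th and j-th characters match, else max(dp[i-1][j], dp[i][j-1]).
    ·  A  C  C  Z  Z  D  Z  C  N  A  C
 ·  0  0  0  0  0  0  0  0  0  0  0  0
 A  0  1  1  1  1  1  1  1  1  1  1  1
 N  0  1  1  1  1  1  1  1  1  2  2  2
 A  0  1  1  1  1  1  1  1  1  2  3  3
 E  0  1  1  1  1  1  1  1  1  2  3  3
 C  0  1  2  2  2  2  2  2  2  2  3  4
 E  0  1  2  2  2  2  2  2  2  2  3  4
 C  0  1  2  3  3  3  3  3  3  3  3  4
 D  0  1  2  3  3  3  4  4  4  4  4  4
 C  0  1  2  3  3  3  4  4  5  5  5  5
 Z  0  1  2  3  4  4  4  5  5  5  5  5
dp[10][11] = 5. One LCS (by backtracking along matches): ACCDC.

5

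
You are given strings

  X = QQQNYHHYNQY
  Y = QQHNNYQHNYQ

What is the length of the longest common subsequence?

7

Match Q [1,1] → Q [2,2] → N [4,5] → Y [5,6] → H [6,8] → Y [8,10] → Q [10,11] — 7 characters in the same relative order in both. The LCS DP gives dp[11][11] = 7, so this is optimal.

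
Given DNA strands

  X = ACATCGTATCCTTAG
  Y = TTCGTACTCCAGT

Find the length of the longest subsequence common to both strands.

10

Pick T [4,2], then C [5,3], then G [6,4], then T [7,5], then A [8,6], then T [9,8], then C [10,9], then C [11,10], then A [14,11], then G [15,12]; all 10 bases appear in both, in order. The LCS DP gives dp[15][13] = 10, so this is optimal.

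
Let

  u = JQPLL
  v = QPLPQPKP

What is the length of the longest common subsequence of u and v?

Let dp[i][j] be the LCS length of the first i characters of u and the first j characters of v. dp[i][j] = dp[i-1][j-1]+1 when the i-th and j-th characters match, else max(dp[i-1][j], dp[i][j-1]).
    ·  Q  P  L  P  Q  P  K  P
 ·  0  0  0  0  0  0  0  0  0
 J  0  0  0  0  0  0  0  0  0
 Q  0  1  1  1  1  1  1  1  1
 P  0  1  2  2  2  2  2  2  2
 L  0  1  2  3  3  3  3  3  3
 L  0  1  2  3  3  3  3  3  3
dp[5][8] = 3. One LCS (by backtracking along matches): QPL.

3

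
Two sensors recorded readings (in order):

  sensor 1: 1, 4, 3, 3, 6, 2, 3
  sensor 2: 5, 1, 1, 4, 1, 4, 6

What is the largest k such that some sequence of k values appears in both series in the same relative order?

Taking 1 [1,5]; then 4 [2,6]; then 6 [5,7] gives a common subsequence of length 3. Since dp[7][7] = 3, nothing longer is possible.

3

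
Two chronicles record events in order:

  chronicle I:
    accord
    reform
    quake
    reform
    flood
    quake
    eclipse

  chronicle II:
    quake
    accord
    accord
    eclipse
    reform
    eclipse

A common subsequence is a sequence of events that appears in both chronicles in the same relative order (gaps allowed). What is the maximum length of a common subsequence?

3

Taking accord [1,3]; then reform [4,5]; then eclipse [7,6] gives a common subsequence of length 3. Since dp[7][6] = 3, nothing longer is possible.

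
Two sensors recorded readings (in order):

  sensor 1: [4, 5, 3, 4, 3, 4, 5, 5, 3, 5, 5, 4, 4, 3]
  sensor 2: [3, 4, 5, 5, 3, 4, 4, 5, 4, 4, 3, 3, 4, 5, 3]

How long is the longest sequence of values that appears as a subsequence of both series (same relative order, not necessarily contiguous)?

One common subsequence of length 9: 4 at sensor 1[1]=sensor 2[2]; then 5 at sensor 1[2]=sensor 2[4]; then 3 at sensor 1[3]=sensor 2[5]; then 4 at sensor 1[4]=sensor 2[6]; then 4 at sensor 1[6]=sensor 2[7]; then 5 at sensor 1[7]=sensor 2[8]; then 3 at sensor 1[9]=sensor 2[12]; then 5 at sensor 1[11]=sensor 2[14]; then 3 at sensor 1[14]=sensor 2[15]. Since dp[14][15] = 9, nothing longer is possible.

9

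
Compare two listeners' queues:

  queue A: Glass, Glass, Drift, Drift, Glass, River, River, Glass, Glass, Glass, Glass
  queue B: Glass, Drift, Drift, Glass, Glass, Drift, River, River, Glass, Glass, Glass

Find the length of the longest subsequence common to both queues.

9

One common subsequence of length 9: Glass [2,1], then Drift [3,2], then Drift [4,3], then Glass [5,5], then River [6,7], then River [7,8], then Glass [9,9], then Glass [10,10], then Glass [11,11]. dp[11][11] = 9 confirms this is the maximum.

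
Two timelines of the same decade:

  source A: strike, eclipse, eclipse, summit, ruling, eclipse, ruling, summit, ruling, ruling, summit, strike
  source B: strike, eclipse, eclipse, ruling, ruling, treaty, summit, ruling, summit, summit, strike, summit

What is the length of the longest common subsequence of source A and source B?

One common subsequence of length 9: strike at source A[1]=source B[1], eclipse at source A[2]=source B[2], eclipse at source A[3]=source B[3], ruling at source A[5]=source B[4], ruling at source A[7]=source B[5], summit at source A[8]=source B[7], ruling at source A[9]=source B[8], summit at source A[11]=source B[10], strike at source A[12]=source B[11], and the DP table's final entry dp[12][12] is also 9, so no common subsequence is longer.

9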